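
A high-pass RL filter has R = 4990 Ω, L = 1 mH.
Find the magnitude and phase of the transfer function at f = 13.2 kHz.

Step 1 — Angular frequency: ω = 2π·1.32e+04 = 8.294e+04 rad/s.
Step 2 — Transfer function: H(jω) = jωL/(R + jωL).
Step 3 — Numerator jωL = j·82.94; denominator R + jωL = 4990 + j82.94.
Step 4 — H = 0.0002762 + j0.01662.
Step 5 — Magnitude: |H| = 0.01662 (-35.6 dB); phase: φ = 89.0°.

|H| = 0.01662 (-35.6 dB), φ = 89.0°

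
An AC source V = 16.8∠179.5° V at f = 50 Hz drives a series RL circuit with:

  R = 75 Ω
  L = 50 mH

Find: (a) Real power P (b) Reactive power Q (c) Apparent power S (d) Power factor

Step 1 — Angular frequency: ω = 2π·f = 2π·50 = 314.2 rad/s.
Step 2 — Component impedances:
  R: Z = R = 75 Ω
  L: Z = jωL = j·314.2·0.05 = 0 + j15.71 Ω
Step 3 — Series combination: Z_total = R + L = 75 + j15.71 Ω = 76.63∠11.8° Ω.
Step 4 — Source phasor: V = 16.8∠179.5° V = -16.8 + j0.1466 V.
Step 5 — Current: I = V / Z = -0.2142 + j0.04681 A = 0.2192∠167.7° A.
Step 6 — Complex power: S = V·I* = 3.605 + j0.755 VA.
Step 7 — Real power: P = Re(S) = 3.605 W.
Step 8 — Reactive power: Q = Im(S) = 0.755 VAR.
Step 9 — Apparent power: |S| = 3.683 VA.
Step 10 — Power factor: PF = P/|S| = 0.9788 (lagging).

(a) P = 3.605 W  (b) Q = 0.755 VAR  (c) S = 3.683 VA  (d) PF = 0.9788 (lagging)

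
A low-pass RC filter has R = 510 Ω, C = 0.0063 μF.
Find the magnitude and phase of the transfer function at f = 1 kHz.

Step 1 — Angular frequency: ω = 2π·1000 = 6283 rad/s.
Step 2 — Transfer function: H(jω) = 1/(1 + jωRC).
Step 3 — Denominator: 1 + jωRC = 1 + j·6283·510·6.3e-09 = 1 + j0.02019.
Step 4 — H = 0.9996 - j0.02018.
Step 5 — Magnitude: |H| = 0.9998 (-0.0 dB); phase: φ = -1.2°.

|H| = 0.9998 (-0.0 dB), φ = -1.2°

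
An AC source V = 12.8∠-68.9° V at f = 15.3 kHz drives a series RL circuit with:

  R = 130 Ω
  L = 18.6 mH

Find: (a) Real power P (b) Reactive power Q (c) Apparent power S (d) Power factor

Step 1 — Angular frequency: ω = 2π·f = 2π·1.53e+04 = 9.613e+04 rad/s.
Step 2 — Component impedances:
  R: Z = R = 130 Ω
  L: Z = jωL = j·9.613e+04·0.0186 = 0 + j1788 Ω
Step 3 — Series combination: Z_total = R + L = 130 + j1788 Ω = 1793∠85.8° Ω.
Step 4 — Source phasor: V = 12.8∠-68.9° V = 4.608 - j11.94 V.
Step 5 — Current: I = V / Z = -0.006457 - j0.003047 A = 0.00714∠-154.7° A.
Step 6 — Complex power: S = V·I* = 0.006627 + j0.09115 VA.
Step 7 — Real power: P = Re(S) = 0.006627 W.
Step 8 — Reactive power: Q = Im(S) = 0.09115 VAR.
Step 9 — Apparent power: |S| = 0.09139 VA.
Step 10 — Power factor: PF = P/|S| = 0.07251 (lagging).

(a) P = 0.006627 W  (b) Q = 0.09115 VAR  (c) S = 0.09139 VA  (d) PF = 0.07251 (lagging)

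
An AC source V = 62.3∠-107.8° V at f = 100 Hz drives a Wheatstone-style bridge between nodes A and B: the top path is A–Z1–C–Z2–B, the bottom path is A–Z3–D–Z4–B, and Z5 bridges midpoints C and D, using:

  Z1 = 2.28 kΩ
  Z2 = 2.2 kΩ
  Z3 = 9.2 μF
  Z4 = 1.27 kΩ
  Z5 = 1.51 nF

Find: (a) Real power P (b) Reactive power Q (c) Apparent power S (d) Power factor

Step 1 — Angular frequency: ω = 2π·f = 2π·100 = 628.3 rad/s.
Step 2 — Component impedances:
  Z1: Z = R = 2280 Ω
  Z2: Z = R = 2200 Ω
  Z3: Z = 1/(jωC) = -j/(ω·C) = 0 - j173 Ω
  Z4: Z = R = 1270 Ω
  Z5: Z = 1/(jωC) = -j/(ω·C) = 0 - j1.054e+06 Ω
Step 3 — Bridge requires nodal analysis (the Z5 bridge couples midpoints C and D, so the two paths cannot be reduced to a simple series/parallel combination). Setting node B to ground and injecting 1 A at node A, the 3-node admittance system at A, C, D solves to V_A = Z_AB = 992.7 - j105.2 Ω = 998.3∠-6.0° Ω.
Step 4 — Source phasor: V = 62.3∠-107.8° V = -19.04 - j59.32 V.
Step 5 — Current: I = V / Z = -0.01271 - j0.0611 A = 0.06241∠-101.8° A.
Step 6 — Complex power: S = V·I* = 3.866 - j0.4095 VA.
Step 7 — Real power: P = Re(S) = 3.866 W.
Step 8 — Reactive power: Q = Im(S) = -0.4095 VAR.
Step 9 — Apparent power: |S| = 3.888 VA.
Step 10 — Power factor: PF = P/|S| = 0.9944 (leading).

(a) P = 3.866 W  (b) Q = -0.4095 VAR  (c) S = 3.888 VA  (d) PF = 0.9944 (leading)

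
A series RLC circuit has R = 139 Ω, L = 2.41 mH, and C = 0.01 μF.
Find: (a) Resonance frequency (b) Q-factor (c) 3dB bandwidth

Step 1 — Resonance: ω₀ = 1/√(LC) = 1/√(0.00241·1e-08) = 2.037e+05 rad/s.
Step 2 — f₀ = ω₀/(2π) = 3.242e+04 Hz.
Step 3 — Series Q: Q = ω₀L/R = 2.037e+05·0.00241/139 = 3.532.
Step 4 — Bandwidth: Δω = ω₀/Q = 5.768e+04 rad/s; BW = Δω/(2π) = 9179 Hz.

(a) f₀ = 3.242e+04 Hz  (b) Q = 3.532  (c) BW = 9179 Hz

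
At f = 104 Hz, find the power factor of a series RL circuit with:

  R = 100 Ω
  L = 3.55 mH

Step 1 — Angular frequency: ω = 2π·f = 2π·104 = 653.5 rad/s.
Step 2 — Component impedances:
  R: Z = R = 100 Ω
  L: Z = jωL = j·653.5·0.00355 = 0 + j2.32 Ω
Step 3 — Series combination: Z_total = R + L = 100 + j2.32 Ω = 100∠1.3° Ω.
Step 4 — Power factor: PF = cos(φ) = Re(Z)/|Z| = 100/100.03 = 0.9997.
Step 5 — Type: Im(Z) = 2.32 ⇒ lagging (phase φ = 1.3°).

PF = 0.9997 (lagging, φ = 1.3°)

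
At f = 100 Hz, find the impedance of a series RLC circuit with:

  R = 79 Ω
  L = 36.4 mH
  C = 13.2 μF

Step 1 — Angular frequency: ω = 2π·f = 2π·100 = 628.3 rad/s.
Step 2 — Component impedances:
  R: Z = R = 79 Ω
  L: Z = jωL = j·628.3·0.0364 = 0 + j22.87 Ω
  C: Z = 1/(jωC) = -j/(ω·C) = 0 - j120.6 Ω
Step 3 — Series combination: Z_total = R + L + C = 79 - j97.7 Ω = 125.6∠-51.0° Ω.

Z = 79 - j97.7 Ω = 125.6∠-51.0° Ω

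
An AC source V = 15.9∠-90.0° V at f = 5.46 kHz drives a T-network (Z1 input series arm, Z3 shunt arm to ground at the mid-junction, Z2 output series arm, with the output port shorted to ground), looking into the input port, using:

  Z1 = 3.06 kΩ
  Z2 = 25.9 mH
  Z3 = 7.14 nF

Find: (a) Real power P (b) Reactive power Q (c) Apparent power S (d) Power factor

Step 1 — Angular frequency: ω = 2π·f = 2π·5460 = 3.431e+04 rad/s.
Step 2 — Component impedances:
  Z1: Z = R = 3060 Ω
  Z2: Z = jωL = j·3.431e+04·0.0259 = 0 + j888.5 Ω
  Z3: Z = 1/(jωC) = -j/(ω·C) = 0 - j4083 Ω
Step 3 — With the output port shorted to ground, the output series arm Z2 runs from the junction to ground; the shunt arm Z3 also runs from the junction to ground. They appear in parallel: Z3 || Z2 = 0 + j1136 Ω.
Step 4 — Series with input arm Z1: Z_in = Z1 + (Z3 || Z2) = 3060 + j1136 Ω = 3264∠20.4° Ω.
Step 5 — Source phasor: V = 15.9∠-90.0° V = 0 - j15.9 V.
Step 6 — Current: I = V / Z = -0.001695 - j0.004567 A = 0.004871∠-110.4° A.
Step 7 — Complex power: S = V·I* = 0.07261 + j0.02695 VA.
Step 8 — Real power: P = Re(S) = 0.07261 W.
Step 9 — Reactive power: Q = Im(S) = 0.02695 VAR.
Step 10 — Apparent power: |S| = 0.07745 VA.
Step 11 — Power factor: PF = P/|S| = 0.9375 (lagging).

(a) P = 0.07261 W  (b) Q = 0.02695 VAR  (c) S = 0.07745 VA  (d) PF = 0.9375 (lagging)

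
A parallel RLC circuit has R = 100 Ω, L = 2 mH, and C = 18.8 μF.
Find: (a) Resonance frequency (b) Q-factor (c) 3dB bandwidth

Step 1 — Resonance: ω₀ = 1/√(LC) = 1/√(0.002·1.88e-05) = 5157 rad/s.
Step 2 — f₀ = ω₀/(2π) = 820.8 Hz.
Step 3 — Parallel Q: Q = R/(ω₀L) = 100/(5157·0.002) = 9.695.
Step 4 — Bandwidth: Δω = ω₀/Q = 531.9 rad/s; BW = Δω/(2π) = 84.66 Hz.

(a) f₀ = 820.8 Hz  (b) Q = 9.695  (c) BW = 84.66 Hz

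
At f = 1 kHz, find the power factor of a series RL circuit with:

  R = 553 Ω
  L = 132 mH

Step 1 — Angular frequency: ω = 2π·f = 2π·1000 = 6283 rad/s.
Step 2 — Component impedances:
  R: Z = R = 553 Ω
  L: Z = jωL = j·6283·0.132 = 0 + j829.4 Ω
Step 3 — Series combination: Z_total = R + L = 553 + j829.4 Ω = 996.8∠56.3° Ω.
Step 4 — Power factor: PF = cos(φ) = Re(Z)/|Z| = 553/996.8 = 0.5548.
Step 5 — Type: Im(Z) = 829.4 ⇒ lagging (phase φ = 56.3°).

PF = 0.5548 (lagging, φ = 56.3°)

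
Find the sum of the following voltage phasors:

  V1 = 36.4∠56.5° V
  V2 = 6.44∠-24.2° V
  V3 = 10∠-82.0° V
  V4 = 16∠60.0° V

Step 1 — Convert each phasor to rectangular form:
  V1 = 36.4·(cos(56.5°) + j·sin(56.5°)) = 20.09 + j30.35 V
  V2 = 6.44·(cos(-24.2°) + j·sin(-24.2°)) = 5.874 - j2.64 V
  V3 = 10·(cos(-82.0°) + j·sin(-82.0°)) = 1.392 - j9.903 V
  V4 = 16·(cos(60.0°) + j·sin(60.0°)) = 8 + j13.86 V
Step 2 — Sum components: V_total = 35.36 + j31.67 V.
Step 3 — Convert to polar: |V_total| = 47.46 V, ∠V_total = 41.8°.

V_total = 47.46∠41.8° V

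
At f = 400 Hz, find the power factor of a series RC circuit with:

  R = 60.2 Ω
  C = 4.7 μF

Step 1 — Angular frequency: ω = 2π·f = 2π·400 = 2513 rad/s.
Step 2 — Component impedances:
  R: Z = R = 60.2 Ω
  C: Z = 1/(jωC) = -j/(ω·C) = 0 - j84.66 Ω
Step 3 — Series combination: Z_total = R + C = 60.2 - j84.66 Ω = 103.9∠-54.6° Ω.
Step 4 — Power factor: PF = cos(φ) = Re(Z)/|Z| = 60.2/103.88 = 0.5795.
Step 5 — Type: Im(Z) = -84.66 ⇒ leading (phase φ = -54.6°).

PF = 0.5795 (leading, φ = -54.6°)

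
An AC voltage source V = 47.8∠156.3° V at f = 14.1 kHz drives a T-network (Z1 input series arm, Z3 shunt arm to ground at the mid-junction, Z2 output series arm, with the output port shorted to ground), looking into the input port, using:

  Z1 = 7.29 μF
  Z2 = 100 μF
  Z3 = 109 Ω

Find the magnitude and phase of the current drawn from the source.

Step 1 — Angular frequency: ω = 2π·f = 2π·1.41e+04 = 8.859e+04 rad/s.
Step 2 — Component impedances:
  Z1: Z = 1/(jωC) = -j/(ω·C) = 0 - j1.548 Ω
  Z2: Z = 1/(jωC) = -j/(ω·C) = 0 - j0.1129 Ω
  Z3: Z = R = 109 Ω
Step 3 — With the output port shorted to ground, the output series arm Z2 runs from the junction to ground; the shunt arm Z3 also runs from the junction to ground. They appear in parallel: Z3 || Z2 = 0.0001169 - j0.1129 Ω.
Step 4 — Series with input arm Z1: Z_in = Z1 + (Z3 || Z2) = 0.0001169 - j1.661 Ω = 1.661∠-90.0° Ω.
Step 5 — Source phasor: V = 47.8∠156.3° V = -43.77 + j19.21 V.
Step 6 — Ohm's law: I = V / Z_total = (-43.77 + j19.21) / (0.0001169 - j1.661) = -11.57 - j26.35 A.
Step 7 — Convert to polar: |I| = 28.77 A, ∠I = -113.7°.

I = 28.77∠-113.7° A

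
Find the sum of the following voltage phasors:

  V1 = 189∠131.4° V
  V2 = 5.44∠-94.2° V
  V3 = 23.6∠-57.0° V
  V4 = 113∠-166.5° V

Step 1 — Convert each phasor to rectangular form:
  V1 = 189·(cos(131.4°) + j·sin(131.4°)) = -125 + j141.8 V
  V2 = 5.44·(cos(-94.2°) + j·sin(-94.2°)) = -0.3984 - j5.425 V
  V3 = 23.6·(cos(-57.0°) + j·sin(-57.0°)) = 12.85 - j19.79 V
  V4 = 113·(cos(-166.5°) + j·sin(-166.5°)) = -109.9 - j26.38 V
Step 2 — Sum components: V_total = -222.4 + j90.17 V.
Step 3 — Convert to polar: |V_total| = 240 V, ∠V_total = 157.9°.

V_total = 240∠157.9° V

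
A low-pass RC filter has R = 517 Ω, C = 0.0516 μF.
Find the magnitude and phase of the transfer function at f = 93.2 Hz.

Step 1 — Angular frequency: ω = 2π·93.2 = 585.6 rad/s.
Step 2 — Transfer function: H(jω) = 1/(1 + jωRC).
Step 3 — Denominator: 1 + jωRC = 1 + j·585.6·517·5.16e-08 = 1 + j0.01562.
Step 4 — H = 0.9998 - j0.01562.
Step 5 — Magnitude: |H| = 0.9999 (-0.0 dB); phase: φ = -0.9°.

|H| = 0.9999 (-0.0 dB), φ = -0.9°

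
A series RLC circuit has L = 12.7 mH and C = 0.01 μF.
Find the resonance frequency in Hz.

Step 1 — Resonance condition Im(Z)=0 gives ω₀ = 1/√(LC).
Step 2 — ω₀ = 1/√(0.0127·1e-08) = 8.874e+04 rad/s.
Step 3 — f₀ = ω₀/(2π) = 1.412e+04 Hz.

f₀ = 1.412e+04 Hz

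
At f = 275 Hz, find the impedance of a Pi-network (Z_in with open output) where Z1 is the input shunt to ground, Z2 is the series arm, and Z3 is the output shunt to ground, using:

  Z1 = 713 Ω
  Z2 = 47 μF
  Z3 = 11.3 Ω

Step 1 — Angular frequency: ω = 2π·f = 2π·275 = 1728 rad/s.
Step 2 — Component impedances:
  Z1: Z = R = 713 Ω
  Z2: Z = 1/(jωC) = -j/(ω·C) = 0 - j12.31 Ω
  Z3: Z = R = 11.3 Ω
Step 3 — With open output, the series arm Z2 and the output shunt Z3 appear in series to ground: Z2 + Z3 = 11.3 - j12.31 Ω.
Step 4 — Parallel with input shunt Z1: Z_in = Z1 || (Z2 + Z3) = 11.33 - j11.93 Ω = 16.45∠-46.5° Ω.

Z = 11.33 - j11.93 Ω = 16.45∠-46.5° Ω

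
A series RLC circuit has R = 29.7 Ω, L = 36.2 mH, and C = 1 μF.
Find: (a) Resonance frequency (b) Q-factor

Step 1 — Resonance condition Im(Z)=0 gives ω₀ = 1/√(LC).
Step 2 — ω₀ = 1/√(0.0362·1e-06) = 5256 rad/s.
Step 3 — f₀ = ω₀/(2π) = 836.5 Hz.
Step 4 — Series Q: Q = ω₀L/R = 5256·0.0362/29.7 = 6.406.

(a) f₀ = 836.5 Hz  (b) Q = 6.406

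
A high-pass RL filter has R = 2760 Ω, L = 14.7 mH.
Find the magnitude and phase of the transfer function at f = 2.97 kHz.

Step 1 — Angular frequency: ω = 2π·2970 = 1.866e+04 rad/s.
Step 2 — Transfer function: H(jω) = jωL/(R + jωL).
Step 3 — Numerator jωL = j·274.3; denominator R + jωL = 2760 + j274.3.
Step 4 — H = 0.009782 + j0.09842.
Step 5 — Magnitude: |H| = 0.0989 (-20.1 dB); phase: φ = 84.3°.

|H| = 0.0989 (-20.1 dB), φ = 84.3°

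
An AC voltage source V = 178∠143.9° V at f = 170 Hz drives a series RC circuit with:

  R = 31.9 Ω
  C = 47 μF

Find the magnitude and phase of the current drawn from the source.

Step 1 — Angular frequency: ω = 2π·f = 2π·170 = 1068 rad/s.
Step 2 — Component impedances:
  R: Z = R = 31.9 Ω
  C: Z = 1/(jωC) = -j/(ω·C) = 0 - j19.92 Ω
Step 3 — Series combination: Z_total = R + C = 31.9 - j19.92 Ω = 37.61∠-32.0° Ω.
Step 4 — Source phasor: V = 178∠143.9° V = -143.8 + j104.9 V.
Step 5 — Ohm's law: I = V / Z_total = (-143.8 + j104.9) / (31.9 - j19.92) = -4.721 + j0.3399 A.
Step 6 — Convert to polar: |I| = 4.733 A, ∠I = 175.9°.

I = 4.733∠175.9° A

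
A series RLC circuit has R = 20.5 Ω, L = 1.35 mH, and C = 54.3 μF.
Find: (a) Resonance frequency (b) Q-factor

Step 1 — Resonance condition Im(Z)=0 gives ω₀ = 1/√(LC).
Step 2 — ω₀ = 1/√(0.00135·5.43e-05) = 3693 rad/s.
Step 3 — f₀ = ω₀/(2π) = 587.8 Hz.
Step 4 — Series Q: Q = ω₀L/R = 3693·0.00135/20.5 = 0.2432.

(a) f₀ = 587.8 Hz  (b) Q = 0.2432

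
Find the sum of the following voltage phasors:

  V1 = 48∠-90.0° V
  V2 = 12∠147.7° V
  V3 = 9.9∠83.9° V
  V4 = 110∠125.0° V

Step 1 — Convert each phasor to rectangular form:
  V1 = 48·(cos(-90.0°) + j·sin(-90.0°)) = 0 - j48 V
  V2 = 12·(cos(147.7°) + j·sin(147.7°)) = -10.14 + j6.412 V
  V3 = 9.9·(cos(83.9°) + j·sin(83.9°)) = 1.052 + j9.844 V
  V4 = 110·(cos(125.0°) + j·sin(125.0°)) = -63.09 + j90.11 V
Step 2 — Sum components: V_total = -72.18 + j58.36 V.
Step 3 — Convert to polar: |V_total| = 92.83 V, ∠V_total = 141.0°.

V_total = 92.83∠141.0° V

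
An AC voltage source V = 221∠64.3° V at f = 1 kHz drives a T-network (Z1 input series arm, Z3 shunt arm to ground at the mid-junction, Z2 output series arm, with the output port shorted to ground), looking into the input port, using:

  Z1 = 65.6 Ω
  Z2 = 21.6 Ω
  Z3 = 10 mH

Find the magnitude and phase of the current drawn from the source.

Step 1 — Angular frequency: ω = 2π·f = 2π·1000 = 6283 rad/s.
Step 2 — Component impedances:
  Z1: Z = R = 65.6 Ω
  Z2: Z = R = 21.6 Ω
  Z3: Z = jωL = j·6283·0.01 = 0 + j62.83 Ω
Step 3 — With the output port shorted to ground, the output series arm Z2 runs from the junction to ground; the shunt arm Z3 also runs from the junction to ground. They appear in parallel: Z3 || Z2 = 19.32 + j6.641 Ω.
Step 4 — Series with input arm Z1: Z_in = Z1 + (Z3 || Z2) = 84.92 + j6.641 Ω = 85.18∠4.5° Ω.
Step 5 — Source phasor: V = 221∠64.3° V = 95.84 + j199.1 V.
Step 6 — Ohm's law: I = V / Z_total = (95.84 + j199.1) / (84.92 + j6.641) = 1.304 + j2.243 A.
Step 7 — Convert to polar: |I| = 2.595 A, ∠I = 59.8°.

I = 2.595∠59.8° A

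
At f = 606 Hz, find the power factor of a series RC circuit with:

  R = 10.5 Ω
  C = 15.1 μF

Step 1 — Angular frequency: ω = 2π·f = 2π·606 = 3808 rad/s.
Step 2 — Component impedances:
  R: Z = R = 10.5 Ω
  C: Z = 1/(jωC) = -j/(ω·C) = 0 - j17.39 Ω
Step 3 — Series combination: Z_total = R + C = 10.5 - j17.39 Ω = 20.32∠-58.9° Ω.
Step 4 — Power factor: PF = cos(φ) = Re(Z)/|Z| = 10.5/20.317 = 0.5168.
Step 5 — Type: Im(Z) = -17.39 ⇒ leading (phase φ = -58.9°).

PF = 0.5168 (leading, φ = -58.9°)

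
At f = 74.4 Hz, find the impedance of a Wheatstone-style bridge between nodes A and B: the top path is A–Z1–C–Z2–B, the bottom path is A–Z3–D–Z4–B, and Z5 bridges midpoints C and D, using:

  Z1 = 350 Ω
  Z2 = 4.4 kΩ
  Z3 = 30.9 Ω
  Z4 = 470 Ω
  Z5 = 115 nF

Step 1 — Angular frequency: ω = 2π·f = 2π·74.4 = 467.5 rad/s.
Step 2 — Component impedances:
  Z1: Z = R = 350 Ω
  Z2: Z = R = 4400 Ω
  Z3: Z = R = 30.9 Ω
  Z4: Z = R = 470 Ω
  Z5: Z = 1/(jωC) = -j/(ω·C) = 0 - j1.86e+04 Ω
Step 3 — Bridge requires nodal analysis (the Z5 bridge couples midpoints C and D, so the two paths cannot be reduced to a simple series/parallel combination). Setting node B to ground and injecting 1 A at node A, the 3-node admittance system at A, C, D solves to V_A = Z_AB = 453.1 - j0.001588 Ω = 453.1∠-0.0° Ω.

Z = 453.1 - j0.001588 Ω = 453.1∠-0.0° Ω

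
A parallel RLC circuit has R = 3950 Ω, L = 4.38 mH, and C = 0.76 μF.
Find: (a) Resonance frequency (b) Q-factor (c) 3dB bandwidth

Step 1 — Resonance: ω₀ = 1/√(LC) = 1/√(0.00438·7.6e-07) = 1.733e+04 rad/s.
Step 2 — f₀ = ω₀/(2π) = 2759 Hz.
Step 3 — Parallel Q: Q = R/(ω₀L) = 3950/(1.733e+04·0.00438) = 52.03.
Step 4 — Bandwidth: Δω = ω₀/Q = 333.1 rad/s; BW = Δω/(2π) = 53.02 Hz.

(a) f₀ = 2759 Hz  (b) Q = 52.03  (c) BW = 53.02 Hz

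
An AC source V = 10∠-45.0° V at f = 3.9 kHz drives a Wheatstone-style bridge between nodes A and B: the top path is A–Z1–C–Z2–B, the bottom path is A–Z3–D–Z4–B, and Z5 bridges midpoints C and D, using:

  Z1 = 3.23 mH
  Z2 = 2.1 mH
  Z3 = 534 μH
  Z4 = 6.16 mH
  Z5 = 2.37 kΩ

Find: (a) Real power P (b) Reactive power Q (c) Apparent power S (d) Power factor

Step 1 — Angular frequency: ω = 2π·f = 2π·3900 = 2.45e+04 rad/s.
Step 2 — Component impedances:
  Z1: Z = jωL = j·2.45e+04·0.00323 = 0 + j79.15 Ω
  Z2: Z = jωL = j·2.45e+04·0.0021 = 0 + j51.46 Ω
  Z3: Z = jωL = j·2.45e+04·0.000534 = 0 + j13.09 Ω
  Z4: Z = jωL = j·2.45e+04·0.00616 = 0 + j150.9 Ω
  Z5: Z = R = 2370 Ω
Step 3 — Bridge requires nodal analysis (the Z5 bridge couples midpoints C and D, so the two paths cannot be reduced to a simple series/parallel combination). Setting node B to ground and injecting 1 A at node A, the 3-node admittance system at A, C, D solves to V_A = Z_AB = 0.6173 + j72.7 Ω = 72.7∠89.5° Ω.
Step 4 — Source phasor: V = 10∠-45.0° V = 7.071 - j7.071 V.
Step 5 — Current: I = V / Z = -0.09644 - j0.09809 A = 0.1376∠-134.5° A.
Step 6 — Complex power: S = V·I* = 0.01168 + j1.375 VA.
Step 7 — Real power: P = Re(S) = 0.01168 W.
Step 8 — Reactive power: Q = Im(S) = 1.375 VAR.
Step 9 — Apparent power: |S| = 1.376 VA.
Step 10 — Power factor: PF = P/|S| = 0.008492 (lagging).

(a) P = 0.01168 W  (b) Q = 1.375 VAR  (c) S = 1.376 VA  (d) PF = 0.008492 (lagging)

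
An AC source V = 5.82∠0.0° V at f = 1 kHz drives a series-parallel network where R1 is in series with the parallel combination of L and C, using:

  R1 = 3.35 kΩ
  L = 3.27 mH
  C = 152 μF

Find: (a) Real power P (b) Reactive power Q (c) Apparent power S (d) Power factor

Step 1 — Angular frequency: ω = 2π·f = 2π·1000 = 6283 rad/s.
Step 2 — Component impedances:
  R1: Z = R = 3350 Ω
  L: Z = jωL = j·6283·0.00327 = 0 + j20.55 Ω
  C: Z = 1/(jωC) = -j/(ω·C) = 0 - j1.047 Ω
Step 3 — Parallel branch: L || C = 1/(1/L + 1/C) = 0 - j1.103 Ω.
Step 4 — Series with R1: Z_total = R1 + (L || C) = 3350 - j1.103 Ω = 3350∠-0.0° Ω.
Step 5 — Source phasor: V = 5.82∠0.0° V = 5.82 V.
Step 6 — Current: I = V / Z = 0.001737 + j5.722e-07 A = 0.001737∠0.0° A.
Step 7 — Complex power: S = V·I* = 0.01011 - j3.33e-06 VA.
Step 8 — Real power: P = Re(S) = 0.01011 W.
Step 9 — Reactive power: Q = Im(S) = -3.33e-06 VAR.
Step 10 — Apparent power: |S| = 0.01011 VA.
Step 11 — Power factor: PF = P/|S| = 1 (leading).

(a) P = 0.01011 W  (b) Q = -3.33e-06 VAR  (c) S = 0.01011 VA  (d) PF = 1 (leading)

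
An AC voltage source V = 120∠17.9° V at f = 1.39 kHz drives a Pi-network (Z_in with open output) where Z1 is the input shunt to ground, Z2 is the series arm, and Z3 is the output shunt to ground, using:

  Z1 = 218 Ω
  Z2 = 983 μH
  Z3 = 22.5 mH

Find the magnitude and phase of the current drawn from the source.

Step 1 — Angular frequency: ω = 2π·f = 2π·1390 = 8734 rad/s.
Step 2 — Component impedances:
  Z1: Z = R = 218 Ω
  Z2: Z = jωL = j·8734·0.000983 = 0 + j8.585 Ω
  Z3: Z = jωL = j·8734·0.0225 = 0 + j196.5 Ω
Step 3 — With open output, the series arm Z2 and the output shunt Z3 appear in series to ground: Z2 + Z3 = 0 + j205.1 Ω.
Step 4 — Parallel with input shunt Z1: Z_in = Z1 || (Z2 + Z3) = 102.4 + j108.8 Ω = 149.4∠46.7° Ω.
Step 5 — Source phasor: V = 120∠17.9° V = 114.2 + j36.88 V.
Step 6 — Ohm's law: I = V / Z_total = (114.2 + j36.88) / (102.4 + j108.8) = 0.7036 - j0.3876 A.
Step 7 — Convert to polar: |I| = 0.8033 A, ∠I = -28.8°.

I = 0.8033∠-28.8° A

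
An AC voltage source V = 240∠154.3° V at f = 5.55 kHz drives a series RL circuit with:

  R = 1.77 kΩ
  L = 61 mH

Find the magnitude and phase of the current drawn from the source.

Step 1 — Angular frequency: ω = 2π·f = 2π·5550 = 3.487e+04 rad/s.
Step 2 — Component impedances:
  R: Z = R = 1770 Ω
  L: Z = jωL = j·3.487e+04·0.061 = 0 + j2127 Ω
Step 3 — Series combination: Z_total = R + L = 1770 + j2127 Ω = 2767∠50.2° Ω.
Step 4 — Source phasor: V = 240∠154.3° V = -216.3 + j104.1 V.
Step 5 — Ohm's law: I = V / Z_total = (-216.3 + j104.1) / (1770 + j2127) = -0.02107 + j0.08413 A.
Step 6 — Convert to polar: |I| = 0.08673 A, ∠I = 104.1°.

I = 0.08673∠104.1° A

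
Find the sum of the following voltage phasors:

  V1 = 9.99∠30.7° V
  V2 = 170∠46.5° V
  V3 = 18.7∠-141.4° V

Step 1 — Convert each phasor to rectangular form:
  V1 = 9.99·(cos(30.7°) + j·sin(30.7°)) = 8.59 + j5.1 V
  V2 = 170·(cos(46.5°) + j·sin(46.5°)) = 117 + j123.3 V
  V3 = 18.7·(cos(-141.4°) + j·sin(-141.4°)) = -14.61 - j11.67 V
Step 2 — Sum components: V_total = 111 + j116.7 V.
Step 3 — Convert to polar: |V_total| = 161.1 V, ∠V_total = 46.4°.

V_total = 161.1∠46.4° V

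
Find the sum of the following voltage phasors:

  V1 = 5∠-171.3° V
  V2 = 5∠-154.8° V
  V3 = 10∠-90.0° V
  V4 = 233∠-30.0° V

Step 1 — Convert each phasor to rectangular form:
  V1 = 5·(cos(-171.3°) + j·sin(-171.3°)) = -4.942 - j0.7563 V
  V2 = 5·(cos(-154.8°) + j·sin(-154.8°)) = -4.524 - j2.129 V
  V3 = 10·(cos(-90.0°) + j·sin(-90.0°)) = 0 - j10 V
  V4 = 233·(cos(-30.0°) + j·sin(-30.0°)) = 201.8 - j116.5 V
Step 2 — Sum components: V_total = 192.3 - j129.4 V.
Step 3 — Convert to polar: |V_total| = 231.8 V, ∠V_total = -33.9°.

V_total = 231.8∠-33.9° V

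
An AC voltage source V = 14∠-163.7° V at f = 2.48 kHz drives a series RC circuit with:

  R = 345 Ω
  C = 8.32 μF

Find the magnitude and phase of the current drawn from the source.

Step 1 — Angular frequency: ω = 2π·f = 2π·2480 = 1.558e+04 rad/s.
Step 2 — Component impedances:
  R: Z = R = 345 Ω
  C: Z = 1/(jωC) = -j/(ω·C) = 0 - j7.713 Ω
Step 3 — Series combination: Z_total = R + C = 345 - j7.713 Ω = 345.1∠-1.3° Ω.
Step 4 — Source phasor: V = 14∠-163.7° V = -13.44 - j3.929 V.
Step 5 — Ohm's law: I = V / Z_total = (-13.44 - j3.929) / (345 - j7.713) = -0.03867 - j0.01225 A.
Step 6 — Convert to polar: |I| = 0.04057 A, ∠I = -162.4°.

I = 0.04057∠-162.4° A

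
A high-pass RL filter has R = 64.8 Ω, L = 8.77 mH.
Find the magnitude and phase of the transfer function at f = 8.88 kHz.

Step 1 — Angular frequency: ω = 2π·8880 = 5.579e+04 rad/s.
Step 2 — Transfer function: H(jω) = jωL/(R + jωL).
Step 3 — Numerator jωL = j·489.3; denominator R + jωL = 64.8 + j489.3.
Step 4 — H = 0.9828 + j0.1301.
Step 5 — Magnitude: |H| = 0.9913 (-0.1 dB); phase: φ = 7.5°.

|H| = 0.9913 (-0.1 dB), φ = 7.5°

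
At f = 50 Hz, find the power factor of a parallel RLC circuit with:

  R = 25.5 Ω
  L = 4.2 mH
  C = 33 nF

Step 1 — Angular frequency: ω = 2π·f = 2π·50 = 314.2 rad/s.
Step 2 — Component impedances:
  R: Z = R = 25.5 Ω
  L: Z = jωL = j·314.2·0.0042 = 0 + j1.319 Ω
  C: Z = 1/(jωC) = -j/(ω·C) = 0 - j9.646e+04 Ω
Step 3 — Parallel combination: 1/Z_total = 1/R + 1/L + 1/C; Z_total = 0.06809 + j1.316 Ω = 1.318∠87.0° Ω.
Step 4 — Power factor: PF = cos(φ) = Re(Z)/|Z| = 0.068094/1.3177 = 0.05168.
Step 5 — Type: Im(Z) = 1.316 ⇒ lagging (phase φ = 87.0°).

PF = 0.05168 (lagging, φ = 87.0°)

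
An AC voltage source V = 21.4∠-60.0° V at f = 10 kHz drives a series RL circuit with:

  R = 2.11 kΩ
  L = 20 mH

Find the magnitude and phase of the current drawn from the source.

Step 1 — Angular frequency: ω = 2π·f = 2π·1e+04 = 6.283e+04 rad/s.
Step 2 — Component impedances:
  R: Z = R = 2110 Ω
  L: Z = jωL = j·6.283e+04·0.02 = 0 + j1257 Ω
Step 3 — Series combination: Z_total = R + L = 2110 + j1257 Ω = 2456∠30.8° Ω.
Step 4 — Source phasor: V = 21.4∠-60.0° V = 10.7 - j18.53 V.
Step 5 — Ohm's law: I = V / Z_total = (10.7 - j18.53) / (2110 + j1257) = -0.0001181 - j0.008713 A.
Step 6 — Convert to polar: |I| = 0.008714 A, ∠I = -90.8°.

I = 0.008714∠-90.8° A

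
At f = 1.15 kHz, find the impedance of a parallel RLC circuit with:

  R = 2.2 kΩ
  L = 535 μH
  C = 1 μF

Step 1 — Angular frequency: ω = 2π·f = 2π·1150 = 7226 rad/s.
Step 2 — Component impedances:
  R: Z = R = 2200 Ω
  L: Z = jωL = j·7226·0.000535 = 0 + j3.866 Ω
  C: Z = 1/(jωC) = -j/(ω·C) = 0 - j138.4 Ω
Step 3 — Parallel combination: 1/Z_total = 1/R + 1/L + 1/C; Z_total = 0.007189 + j3.977 Ω = 3.977∠89.9° Ω.

Z = 0.007189 + j3.977 Ω = 3.977∠89.9° Ω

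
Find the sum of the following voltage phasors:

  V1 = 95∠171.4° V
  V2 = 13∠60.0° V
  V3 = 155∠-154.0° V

Step 1 — Convert each phasor to rectangular form:
  V1 = 95·(cos(171.4°) + j·sin(171.4°)) = -93.93 + j14.21 V
  V2 = 13·(cos(60.0°) + j·sin(60.0°)) = 6.5 + j11.26 V
  V3 = 155·(cos(-154.0°) + j·sin(-154.0°)) = -139.3 - j67.95 V
Step 2 — Sum components: V_total = -226.7 - j42.48 V.
Step 3 — Convert to polar: |V_total| = 230.7 V, ∠V_total = -169.4°.

V_total = 230.7∠-169.4° V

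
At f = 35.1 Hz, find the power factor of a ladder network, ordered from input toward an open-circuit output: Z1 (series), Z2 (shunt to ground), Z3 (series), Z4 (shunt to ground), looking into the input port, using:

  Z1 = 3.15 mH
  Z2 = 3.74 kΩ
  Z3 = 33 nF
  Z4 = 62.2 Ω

Step 1 — Angular frequency: ω = 2π·f = 2π·35.1 = 220.5 rad/s.
Step 2 — Component impedances:
  Z1: Z = jωL = j·220.5·0.00315 = 0 + j0.6947 Ω
  Z2: Z = R = 3740 Ω
  Z3: Z = 1/(jωC) = -j/(ω·C) = 0 - j1.374e+05 Ω
  Z4: Z = R = 62.2 Ω
Step 3 — Ladder network (open output): work backward from the far end, alternating series and parallel combinations. Z_in = 3737 - j101 Ω = 3739∠-1.5° Ω.
Step 4 — Power factor: PF = cos(φ) = Re(Z)/|Z| = 3737.2/3738.6 = 0.9996.
Step 5 — Type: Im(Z) = -101 ⇒ leading (phase φ = -1.5°).

PF = 0.9996 (leading, φ = -1.5°)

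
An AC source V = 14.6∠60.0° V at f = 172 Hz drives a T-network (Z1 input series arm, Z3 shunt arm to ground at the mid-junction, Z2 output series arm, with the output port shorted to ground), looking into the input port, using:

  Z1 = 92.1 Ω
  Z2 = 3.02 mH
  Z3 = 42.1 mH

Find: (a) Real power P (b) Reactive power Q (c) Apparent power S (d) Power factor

Step 1 — Angular frequency: ω = 2π·f = 2π·172 = 1081 rad/s.
Step 2 — Component impedances:
  Z1: Z = R = 92.1 Ω
  Z2: Z = jωL = j·1081·0.00302 = 0 + j3.264 Ω
  Z3: Z = jωL = j·1081·0.0421 = 0 + j45.5 Ω
Step 3 — With the output port shorted to ground, the output series arm Z2 runs from the junction to ground; the shunt arm Z3 also runs from the junction to ground. They appear in parallel: Z3 || Z2 = 0 + j3.045 Ω.
Step 4 — Series with input arm Z1: Z_in = Z1 + (Z3 || Z2) = 92.1 + j3.045 Ω = 92.15∠1.9° Ω.
Step 5 — Source phasor: V = 14.6∠60.0° V = 7.3 + j12.64 V.
Step 6 — Current: I = V / Z = 0.08371 + j0.1345 A = 0.1584∠58.1° A.
Step 7 — Complex power: S = V·I* = 2.312 + j0.07644 VA.
Step 8 — Real power: P = Re(S) = 2.312 W.
Step 9 — Reactive power: Q = Im(S) = 0.07644 VAR.
Step 10 — Apparent power: |S| = 2.313 VA.
Step 11 — Power factor: PF = P/|S| = 0.9995 (lagging).

(a) P = 2.312 W  (b) Q = 0.07644 VAR  (c) S = 2.313 VA  (d) PF = 0.9995 (lagging)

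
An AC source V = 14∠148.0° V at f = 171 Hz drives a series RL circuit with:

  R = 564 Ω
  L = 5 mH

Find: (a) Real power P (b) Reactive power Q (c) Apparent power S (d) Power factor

Step 1 — Angular frequency: ω = 2π·f = 2π·171 = 1074 rad/s.
Step 2 — Component impedances:
  R: Z = R = 564 Ω
  L: Z = jωL = j·1074·0.005 = 0 + j5.372 Ω
Step 3 — Series combination: Z_total = R + L = 564 + j5.372 Ω = 564∠0.5° Ω.
Step 4 — Source phasor: V = 14∠148.0° V = -11.87 + j7.419 V.
Step 5 — Current: I = V / Z = -0.02092 + j0.01335 A = 0.02482∠147.5° A.
Step 6 — Complex power: S = V·I* = 0.3475 + j0.00331 VA.
Step 7 — Real power: P = Re(S) = 0.3475 W.
Step 8 — Reactive power: Q = Im(S) = 0.00331 VAR.
Step 9 — Apparent power: |S| = 0.3475 VA.
Step 10 — Power factor: PF = P/|S| = 1 (lagging).

(a) P = 0.3475 W  (b) Q = 0.00331 VAR  (c) S = 0.3475 VA  (d) PF = 1 (lagging)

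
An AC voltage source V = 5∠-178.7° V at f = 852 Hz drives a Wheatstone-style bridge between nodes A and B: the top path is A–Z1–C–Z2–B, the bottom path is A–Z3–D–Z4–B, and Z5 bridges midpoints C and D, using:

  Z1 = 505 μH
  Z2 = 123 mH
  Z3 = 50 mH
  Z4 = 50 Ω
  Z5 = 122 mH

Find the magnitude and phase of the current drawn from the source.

Step 1 — Angular frequency: ω = 2π·f = 2π·852 = 5353 rad/s.
Step 2 — Component impedances:
  Z1: Z = jωL = j·5353·0.000505 = 0 + j2.703 Ω
  Z2: Z = jωL = j·5353·0.123 = 0 + j658.5 Ω
  Z3: Z = jωL = j·5353·0.05 = 0 + j267.7 Ω
  Z4: Z = R = 50 Ω
  Z5: Z = jωL = j·5353·0.122 = 0 + j653.1 Ω
Step 3 — Bridge requires nodal analysis (the Z5 bridge couples midpoints C and D, so the two paths cannot be reduced to a simple series/parallel combination). Setting node B to ground and injecting 1 A at node A, the 3-node admittance system at A, C, D solves to V_A = Z_AB = 30.1 + j149.7 Ω = 152.7∠78.6° Ω.
Step 4 — Source phasor: V = 5∠-178.7° V = -4.999 - j0.1134 V.
Step 5 — Ohm's law: I = V / Z_total = (-4.999 - j0.1134) / (30.1 + j149.7) = -0.007183 + j0.03195 A.
Step 6 — Convert to polar: |I| = 0.03275 A, ∠I = 102.7°.

I = 0.03275∠102.7° A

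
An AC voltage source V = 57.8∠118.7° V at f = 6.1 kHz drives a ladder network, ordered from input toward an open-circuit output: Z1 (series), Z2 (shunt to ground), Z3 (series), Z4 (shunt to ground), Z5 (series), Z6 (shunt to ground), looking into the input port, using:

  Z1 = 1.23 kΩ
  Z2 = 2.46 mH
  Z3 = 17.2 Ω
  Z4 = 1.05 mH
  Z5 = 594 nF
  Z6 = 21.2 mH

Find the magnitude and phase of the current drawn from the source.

Step 1 — Angular frequency: ω = 2π·f = 2π·6100 = 3.833e+04 rad/s.
Step 2 — Component impedances:
  Z1: Z = R = 1230 Ω
  Z2: Z = jωL = j·3.833e+04·0.00246 = 0 + j94.29 Ω
  Z3: Z = R = 17.2 Ω
  Z4: Z = jωL = j·3.833e+04·0.00105 = 0 + j40.24 Ω
  Z5: Z = 1/(jωC) = -j/(ω·C) = 0 - j43.92 Ω
  Z6: Z = jωL = j·3.833e+04·0.0212 = 0 + j812.5 Ω
Step 3 — Ladder network (open output): work backward from the far end, alternating series and parallel combinations. Z_in = 1239 + j28.32 Ω = 1239∠1.3° Ω.
Step 4 — Source phasor: V = 57.8∠118.7° V = -27.76 + j50.7 V.
Step 5 — Ohm's law: I = V / Z_total = (-27.76 + j50.7) / (1239 + j28.32) = -0.02146 + j0.04142 A.
Step 6 — Convert to polar: |I| = 0.04665 A, ∠I = 117.4°.

I = 0.04665∠117.4° A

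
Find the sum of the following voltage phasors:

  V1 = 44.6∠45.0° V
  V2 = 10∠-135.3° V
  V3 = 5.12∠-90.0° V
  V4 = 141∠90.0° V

Step 1 — Convert each phasor to rectangular form:
  V1 = 44.6·(cos(45.0°) + j·sin(45.0°)) = 31.54 + j31.54 V
  V2 = 10·(cos(-135.3°) + j·sin(-135.3°)) = -7.108 - j7.034 V
  V3 = 5.12·(cos(-90.0°) + j·sin(-90.0°)) = 0 - j5.12 V
  V4 = 141·(cos(90.0°) + j·sin(90.0°)) = 0 + j141 V
Step 2 — Sum components: V_total = 24.43 + j160.4 V.
Step 3 — Convert to polar: |V_total| = 162.2 V, ∠V_total = 81.3°.

V_total = 162.2∠81.3° V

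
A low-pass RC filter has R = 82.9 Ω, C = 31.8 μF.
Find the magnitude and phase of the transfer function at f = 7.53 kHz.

Step 1 — Angular frequency: ω = 2π·7530 = 4.731e+04 rad/s.
Step 2 — Transfer function: H(jω) = 1/(1 + jωRC).
Step 3 — Denominator: 1 + jωRC = 1 + j·4.731e+04·82.9·3.18e-05 = 1 + j124.7.
Step 4 — H = 6.428e-05 - j0.008017.
Step 5 — Magnitude: |H| = 0.008017 (-41.9 dB); phase: φ = -89.5°.

|H| = 0.008017 (-41.9 dB), φ = -89.5°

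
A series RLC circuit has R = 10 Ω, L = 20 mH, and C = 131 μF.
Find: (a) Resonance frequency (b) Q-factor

Step 1 — Resonance condition Im(Z)=0 gives ω₀ = 1/√(LC).
Step 2 — ω₀ = 1/√(0.02·0.000131) = 617.8 rad/s.
Step 3 — f₀ = ω₀/(2π) = 98.33 Hz.
Step 4 — Series Q: Q = ω₀L/R = 617.8·0.02/10 = 1.236.

(a) f₀ = 98.33 Hz  (b) Q = 1.236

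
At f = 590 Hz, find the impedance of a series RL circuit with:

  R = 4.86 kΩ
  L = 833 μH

Step 1 — Angular frequency: ω = 2π·f = 2π·590 = 3707 rad/s.
Step 2 — Component impedances:
  R: Z = R = 4860 Ω
  L: Z = jωL = j·3707·0.000833 = 0 + j3.088 Ω
Step 3 — Series combination: Z_total = R + L = 4860 + j3.088 Ω = 4860∠0.0° Ω.

Z = 4860 + j3.088 Ω = 4860∠0.0° Ω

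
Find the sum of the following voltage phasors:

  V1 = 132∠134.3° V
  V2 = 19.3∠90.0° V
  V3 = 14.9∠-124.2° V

Step 1 — Convert each phasor to rectangular form:
  V1 = 132·(cos(134.3°) + j·sin(134.3°)) = -92.19 + j94.47 V
  V2 = 19.3·(cos(90.0°) + j·sin(90.0°)) = 0 + j19.3 V
  V3 = 14.9·(cos(-124.2°) + j·sin(-124.2°)) = -8.375 - j12.32 V
Step 2 — Sum components: V_total = -100.6 + j101.4 V.
Step 3 — Convert to polar: |V_total| = 142.8 V, ∠V_total = 134.7°.

V_total = 142.8∠134.7° V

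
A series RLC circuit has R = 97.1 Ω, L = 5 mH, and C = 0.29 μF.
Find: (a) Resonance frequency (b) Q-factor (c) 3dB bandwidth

Step 1 — Resonance: ω₀ = 1/√(LC) = 1/√(0.005·2.9e-07) = 2.626e+04 rad/s.
Step 2 — f₀ = ω₀/(2π) = 4180 Hz.
Step 3 — Series Q: Q = ω₀L/R = 2.626e+04·0.005/97.1 = 1.352.
Step 4 — Bandwidth: Δω = ω₀/Q = 1.942e+04 rad/s; BW = Δω/(2π) = 3091 Hz.

(a) f₀ = 4180 Hz  (b) Q = 1.352  (c) BW = 3091 Hz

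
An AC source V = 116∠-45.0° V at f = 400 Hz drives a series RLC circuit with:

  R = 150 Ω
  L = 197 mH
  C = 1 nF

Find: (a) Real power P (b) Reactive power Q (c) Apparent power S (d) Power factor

Step 1 — Angular frequency: ω = 2π·f = 2π·400 = 2513 rad/s.
Step 2 — Component impedances:
  R: Z = R = 150 Ω
  L: Z = jωL = j·2513·0.197 = 0 + j495.1 Ω
  C: Z = 1/(jωC) = -j/(ω·C) = 0 - j3.979e+05 Ω
Step 3 — Series combination: Z_total = R + L + C = 150 - j3.974e+05 Ω = 3.974e+05∠-90.0° Ω.
Step 4 — Source phasor: V = 116∠-45.0° V = 82.02 - j82.02 V.
Step 5 — Current: I = V / Z = 0.0002065 + j0.0002063 A = 0.0002919∠45.0° A.
Step 6 — Complex power: S = V·I* = 1.278e-05 - j0.03386 VA.
Step 7 — Real power: P = Re(S) = 1.278e-05 W.
Step 8 — Reactive power: Q = Im(S) = -0.03386 VAR.
Step 9 — Apparent power: |S| = 0.03386 VA.
Step 10 — Power factor: PF = P/|S| = 0.0003775 (leading).

(a) P = 1.278e-05 W  (b) Q = -0.03386 VAR  (c) S = 0.03386 VA  (d) PF = 0.0003775 (leading)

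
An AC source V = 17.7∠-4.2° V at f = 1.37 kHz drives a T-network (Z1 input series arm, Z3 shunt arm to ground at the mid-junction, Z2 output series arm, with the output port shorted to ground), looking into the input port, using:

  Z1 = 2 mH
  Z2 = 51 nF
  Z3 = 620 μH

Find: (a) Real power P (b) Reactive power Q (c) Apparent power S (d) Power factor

Step 1 — Angular frequency: ω = 2π·f = 2π·1370 = 8608 rad/s.
Step 2 — Component impedances:
  Z1: Z = jωL = j·8608·0.002 = 0 + j17.22 Ω
  Z2: Z = 1/(jωC) = -j/(ω·C) = 0 - j2278 Ω
  Z3: Z = jωL = j·8608·0.00062 = 0 + j5.337 Ω
Step 3 — With the output port shorted to ground, the output series arm Z2 runs from the junction to ground; the shunt arm Z3 also runs from the junction to ground. They appear in parallel: Z3 || Z2 = 0 + j5.349 Ω.
Step 4 — Series with input arm Z1: Z_in = Z1 + (Z3 || Z2) = 0 + j22.57 Ω = 22.57∠90.0° Ω.
Step 5 — Source phasor: V = 17.7∠-4.2° V = 17.65 - j1.296 V.
Step 6 — Current: I = V / Z = -0.05745 - j0.7823 A = 0.7844∠-94.2° A.
Step 7 — Complex power: S = V·I* = 0 + j13.88 VA.
Step 8 — Real power: P = Re(S) = 0 W.
Step 9 — Reactive power: Q = Im(S) = 13.88 VAR.
Step 10 — Apparent power: |S| = 13.88 VA.
Step 11 — Power factor: PF = P/|S| = 0 (lagging).

(a) P = 0 W  (b) Q = 13.88 VAR  (c) S = 13.88 VA  (d) PF = 0 (lagging)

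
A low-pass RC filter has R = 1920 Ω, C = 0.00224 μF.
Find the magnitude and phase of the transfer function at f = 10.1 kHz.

Step 1 — Angular frequency: ω = 2π·1.01e+04 = 6.346e+04 rad/s.
Step 2 — Transfer function: H(jω) = 1/(1 + jωRC).
Step 3 — Denominator: 1 + jωRC = 1 + j·6.346e+04·1920·2.24e-09 = 1 + j0.2729.
Step 4 — H = 0.9307 - j0.254.
Step 5 — Magnitude: |H| = 0.9647 (-0.3 dB); phase: φ = -15.3°.

|H| = 0.9647 (-0.3 dB), φ = -15.3°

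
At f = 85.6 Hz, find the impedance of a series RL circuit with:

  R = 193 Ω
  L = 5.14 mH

Step 1 — Angular frequency: ω = 2π·f = 2π·85.6 = 537.8 rad/s.
Step 2 — Component impedances:
  R: Z = R = 193 Ω
  L: Z = jωL = j·537.8·0.00514 = 0 + j2.765 Ω
Step 3 — Series combination: Z_total = R + L = 193 + j2.765 Ω = 193∠0.8° Ω.

Z = 193 + j2.765 Ω = 193∠0.8° Ω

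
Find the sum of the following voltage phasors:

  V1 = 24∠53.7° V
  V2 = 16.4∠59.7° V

Step 1 — Convert each phasor to rectangular form:
  V1 = 24·(cos(53.7°) + j·sin(53.7°)) = 14.21 + j19.34 V
  V2 = 16.4·(cos(59.7°) + j·sin(59.7°)) = 8.274 + j14.16 V
Step 2 — Sum components: V_total = 22.48 + j33.5 V.
Step 3 — Convert to polar: |V_total| = 40.35 V, ∠V_total = 56.1°.

V_total = 40.35∠56.1° V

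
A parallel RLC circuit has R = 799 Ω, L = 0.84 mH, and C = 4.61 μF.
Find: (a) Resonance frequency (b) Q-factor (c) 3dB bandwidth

Step 1 — Resonance: ω₀ = 1/√(LC) = 1/√(0.00084·4.61e-06) = 1.607e+04 rad/s.
Step 2 — f₀ = ω₀/(2π) = 2558 Hz.
Step 3 — Parallel Q: Q = R/(ω₀L) = 799/(1.607e+04·0.00084) = 59.19.
Step 4 — Bandwidth: Δω = ω₀/Q = 271.5 rad/s; BW = Δω/(2π) = 43.21 Hz.

(a) f₀ = 2558 Hz  (b) Q = 59.19  (c) BW = 43.21 Hz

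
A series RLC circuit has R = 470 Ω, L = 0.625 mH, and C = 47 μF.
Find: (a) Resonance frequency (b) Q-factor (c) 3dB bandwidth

Step 1 — Resonance: ω₀ = 1/√(LC) = 1/√(0.000625·4.7e-05) = 5835 rad/s.
Step 2 — f₀ = ω₀/(2π) = 928.6 Hz.
Step 3 — Series Q: Q = ω₀L/R = 5835·0.000625/470 = 0.007759.
Step 4 — Bandwidth: Δω = ω₀/Q = 7.52e+05 rad/s; BW = Δω/(2π) = 1.197e+05 Hz.

(a) f₀ = 928.6 Hz  (b) Q = 0.007759  (c) BW = 1.197e+05 Hz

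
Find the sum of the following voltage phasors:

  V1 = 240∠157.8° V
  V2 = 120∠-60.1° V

Step 1 — Convert each phasor to rectangular form:
  V1 = 240·(cos(157.8°) + j·sin(157.8°)) = -222.2 + j90.68 V
  V2 = 120·(cos(-60.1°) + j·sin(-60.1°)) = 59.82 - j104 V
Step 2 — Sum components: V_total = -162.4 - j13.35 V.
Step 3 — Convert to polar: |V_total| = 162.9 V, ∠V_total = -175.3°.

V_total = 162.9∠-175.3° V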